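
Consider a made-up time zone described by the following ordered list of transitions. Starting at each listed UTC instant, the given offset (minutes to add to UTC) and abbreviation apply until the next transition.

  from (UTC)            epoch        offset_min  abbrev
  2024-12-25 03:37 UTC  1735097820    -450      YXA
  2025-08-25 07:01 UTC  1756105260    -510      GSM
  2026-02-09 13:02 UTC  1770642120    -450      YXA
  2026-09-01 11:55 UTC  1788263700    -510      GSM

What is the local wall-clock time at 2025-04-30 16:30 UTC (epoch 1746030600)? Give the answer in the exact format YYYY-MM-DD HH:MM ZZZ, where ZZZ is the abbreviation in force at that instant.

2025-04-30 09:00 YXA

Query: 2025-04-30 16:30 UTC
Rule 1/4 (YXA, -07:30): 2024-12-25 03:37 UTC ≤ query < 2025-08-25 07:01 UTC
16·60 + 30 - 450 = 540 min
540 = 0·1440 + 540; 540 = 9·60 + 0 → 09:00, same day
→ 2025-04-30 09:00 YXA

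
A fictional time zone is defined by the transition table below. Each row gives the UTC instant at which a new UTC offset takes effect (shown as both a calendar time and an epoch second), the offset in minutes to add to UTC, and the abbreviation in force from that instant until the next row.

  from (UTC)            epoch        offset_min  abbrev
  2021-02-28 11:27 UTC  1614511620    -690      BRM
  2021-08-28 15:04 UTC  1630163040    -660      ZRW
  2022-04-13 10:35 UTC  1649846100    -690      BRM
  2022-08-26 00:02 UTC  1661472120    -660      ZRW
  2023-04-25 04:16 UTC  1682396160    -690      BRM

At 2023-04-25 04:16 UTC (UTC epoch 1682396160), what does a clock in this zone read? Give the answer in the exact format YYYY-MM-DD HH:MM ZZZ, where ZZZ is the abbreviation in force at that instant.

2023-04-24 16:46 BRM

Query: 2023-04-25 04:16 UTC
Rule 5/5 (BRM, -11:30): 2023-04-25 04:16 UTC ≤ query < +∞
4·60 + 16 - 690 = -434 min
-434 = -1·1440 + 1006; 1006 = 16·60 + 46 → 16:46, 2023-04-25 - 1 day = 2023-04-24
→ 2023-04-24 16:46 BRM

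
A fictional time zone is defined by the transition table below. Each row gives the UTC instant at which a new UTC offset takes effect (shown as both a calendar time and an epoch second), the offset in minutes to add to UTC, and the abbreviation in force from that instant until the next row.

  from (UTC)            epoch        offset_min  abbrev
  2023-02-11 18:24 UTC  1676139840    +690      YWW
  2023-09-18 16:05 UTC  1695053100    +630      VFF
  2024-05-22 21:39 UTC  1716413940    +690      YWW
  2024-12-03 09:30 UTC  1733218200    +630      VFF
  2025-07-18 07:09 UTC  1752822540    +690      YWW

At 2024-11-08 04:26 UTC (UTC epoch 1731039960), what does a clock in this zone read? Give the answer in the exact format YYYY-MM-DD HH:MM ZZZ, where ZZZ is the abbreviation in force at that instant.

Query: 2024-11-08 04:26 UTC
Rule 3/5 (YWW, +11:30): 2024-05-22 21:39 UTC ≤ query < 2024-12-03 09:30 UTC
4·60 + 26 + 690 = 956 min
956 = 0·1440 + 956; 956 = 15·60 + 56 → 15:56, same day
→ 2024-11-08 15:56 YWW

2024-11-08 15:56 YWW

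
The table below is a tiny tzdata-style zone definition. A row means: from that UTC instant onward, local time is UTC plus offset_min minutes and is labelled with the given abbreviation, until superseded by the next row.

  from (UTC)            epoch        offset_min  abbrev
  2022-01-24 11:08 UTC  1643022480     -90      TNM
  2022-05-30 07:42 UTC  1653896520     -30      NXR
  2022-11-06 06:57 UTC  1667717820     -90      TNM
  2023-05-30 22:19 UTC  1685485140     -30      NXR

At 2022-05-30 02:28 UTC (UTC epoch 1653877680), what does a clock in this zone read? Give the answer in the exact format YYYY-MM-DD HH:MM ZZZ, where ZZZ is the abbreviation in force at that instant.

Query: 2022-05-30 02:28 UTC
Rule 1/4 (TNM, -01:30): 2022-01-24 11:08 UTC ≤ query < 2022-05-30 07:42 UTC
2·60 + 28 - 90 = 58 min
58 = 0·1440 + 58; 58 = 0·60 + 58 → 00:58, same day
→ 2022-05-30 00:58 TNM

2022-05-30 00:58 TNM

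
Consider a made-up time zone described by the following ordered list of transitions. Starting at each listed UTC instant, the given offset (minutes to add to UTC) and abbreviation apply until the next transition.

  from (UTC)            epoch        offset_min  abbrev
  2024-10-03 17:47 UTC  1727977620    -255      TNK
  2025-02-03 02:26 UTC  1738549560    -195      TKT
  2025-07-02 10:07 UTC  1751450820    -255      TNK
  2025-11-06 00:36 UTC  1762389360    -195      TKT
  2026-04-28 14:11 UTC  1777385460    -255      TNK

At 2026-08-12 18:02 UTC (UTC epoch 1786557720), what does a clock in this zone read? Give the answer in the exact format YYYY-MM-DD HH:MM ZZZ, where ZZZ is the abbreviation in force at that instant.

2026-08-12 13:47 TNK

Query: 2026-08-12 18:02 UTC
Rule 5/5 (TNK, -04:15): 2026-04-28 14:11 UTC ≤ query < +∞
18·60 + 2 - 255 = 827 min
827 = 0·1440 + 827; 827 = 13·60 + 47 → 13:47, same day
→ 2026-08-12 13:47 TNK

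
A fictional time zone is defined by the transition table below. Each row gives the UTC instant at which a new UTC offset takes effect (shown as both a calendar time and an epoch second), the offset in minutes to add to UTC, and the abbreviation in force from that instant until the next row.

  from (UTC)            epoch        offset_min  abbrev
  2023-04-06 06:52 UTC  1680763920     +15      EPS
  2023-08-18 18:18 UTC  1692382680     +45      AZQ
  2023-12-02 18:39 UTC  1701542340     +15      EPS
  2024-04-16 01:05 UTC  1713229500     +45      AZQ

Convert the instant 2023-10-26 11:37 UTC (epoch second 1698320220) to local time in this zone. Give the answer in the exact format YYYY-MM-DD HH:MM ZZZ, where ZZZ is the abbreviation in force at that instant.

Query: 2023-10-26 11:37 UTC
Rule 2/4 (AZQ, +00:45): 2023-08-18 18:18 UTC ≤ query < 2023-12-02 18:39 UTC
11·60 + 37 + 45 = 742 min
742 = 0·1440 + 742; 742 = 12·60 + 22 → 12:22, same day
→ 2023-10-26 12:22 AZQ

2023-10-26 12:22 AZQ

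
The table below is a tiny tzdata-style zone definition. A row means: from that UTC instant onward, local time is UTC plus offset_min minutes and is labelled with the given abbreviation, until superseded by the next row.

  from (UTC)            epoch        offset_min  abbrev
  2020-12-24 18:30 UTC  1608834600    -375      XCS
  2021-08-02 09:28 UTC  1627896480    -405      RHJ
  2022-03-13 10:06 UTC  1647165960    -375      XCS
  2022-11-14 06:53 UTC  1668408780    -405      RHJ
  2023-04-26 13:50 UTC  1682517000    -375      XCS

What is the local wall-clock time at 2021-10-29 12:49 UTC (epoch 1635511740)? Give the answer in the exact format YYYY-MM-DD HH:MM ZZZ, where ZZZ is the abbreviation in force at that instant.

2021-10-29 06:04 RHJ

Query: 2021-10-29 12:49 UTC
Rule 2/5 (RHJ, -06:45): 2021-08-02 09:28 UTC ≤ query < 2022-03-13 10:06 UTC
12·60 + 49 - 405 = 364 min
364 = 0·1440 + 364; 364 = 6·60 + 4 → 06:04, same day
→ 2021-10-29 06:04 RHJ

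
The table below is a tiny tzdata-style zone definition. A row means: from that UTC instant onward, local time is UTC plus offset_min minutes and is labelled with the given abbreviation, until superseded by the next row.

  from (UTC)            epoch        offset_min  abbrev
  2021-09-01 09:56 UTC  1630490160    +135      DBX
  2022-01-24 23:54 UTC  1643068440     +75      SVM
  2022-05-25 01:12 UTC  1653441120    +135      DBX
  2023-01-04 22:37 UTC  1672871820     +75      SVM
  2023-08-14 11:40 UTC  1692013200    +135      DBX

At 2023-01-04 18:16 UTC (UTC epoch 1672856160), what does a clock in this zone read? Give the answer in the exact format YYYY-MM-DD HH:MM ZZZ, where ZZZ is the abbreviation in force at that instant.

2023-01-04 20:31 DBX

Query: 2023-01-04 18:16 UTC
Rule 3/5 (DBX, +02:15): 2022-05-25 01:12 UTC ≤ query < 2023-01-04 22:37 UTC
18·60 + 16 + 135 = 1231 min
1231 = 0·1440 + 1231; 1231 = 20·60 + 31 → 20:31, same day
→ 2023-01-04 20:31 DBX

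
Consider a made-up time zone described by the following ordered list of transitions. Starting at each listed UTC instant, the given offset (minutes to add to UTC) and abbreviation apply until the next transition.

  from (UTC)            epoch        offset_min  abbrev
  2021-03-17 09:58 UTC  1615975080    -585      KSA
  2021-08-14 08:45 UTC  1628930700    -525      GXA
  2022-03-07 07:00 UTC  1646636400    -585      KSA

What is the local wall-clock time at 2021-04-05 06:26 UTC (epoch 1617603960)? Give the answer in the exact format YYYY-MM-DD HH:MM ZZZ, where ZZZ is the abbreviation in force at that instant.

Query: 2021-04-05 06:26 UTC
Rule 1/3 (KSA, -09:45): 2021-03-17 09:58 UTC ≤ query < 2021-08-14 08:45 UTC
6·60 + 26 - 585 = -199 min
-199 = -1·1440 + 1241; 1241 = 20·60 + 41 → 20:41, 2021-04-05 - 1 day = 2021-04-04
→ 2021-04-04 20:41 KSA

2021-04-04 20:41 KSA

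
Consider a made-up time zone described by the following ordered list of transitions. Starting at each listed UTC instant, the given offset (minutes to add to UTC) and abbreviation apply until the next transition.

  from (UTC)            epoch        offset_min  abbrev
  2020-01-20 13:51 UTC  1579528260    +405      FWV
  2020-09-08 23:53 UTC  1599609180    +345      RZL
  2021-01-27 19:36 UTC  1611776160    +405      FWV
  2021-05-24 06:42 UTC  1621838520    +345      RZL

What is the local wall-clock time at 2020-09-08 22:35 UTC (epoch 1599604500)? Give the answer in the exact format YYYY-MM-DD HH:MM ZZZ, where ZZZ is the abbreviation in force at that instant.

2020-09-09 05:20 FWV

Query: 2020-09-08 22:35 UTC
Rule 1/4 (FWV, +06:45): 2020-01-20 13:51 UTC ≤ query < 2020-09-08 23:53 UTC
22·60 + 35 + 405 = 1760 min
1760 = 1·1440 + 320; 320 = 5·60 + 20 → 05:20, 2020-09-08 + 1 day = 2020-09-09
→ 2020-09-09 05:20 FWV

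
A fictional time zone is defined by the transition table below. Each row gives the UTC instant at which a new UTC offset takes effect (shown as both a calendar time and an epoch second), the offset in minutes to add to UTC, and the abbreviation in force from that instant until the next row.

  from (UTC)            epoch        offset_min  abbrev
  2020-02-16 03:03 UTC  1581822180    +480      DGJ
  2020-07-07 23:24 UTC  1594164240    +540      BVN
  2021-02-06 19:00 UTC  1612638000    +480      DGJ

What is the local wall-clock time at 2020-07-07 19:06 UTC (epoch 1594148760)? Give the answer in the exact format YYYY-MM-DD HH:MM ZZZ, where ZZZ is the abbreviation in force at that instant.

Query: 2020-07-07 19:06 UTC
Rule 1/3 (DGJ, +08:00): 2020-02-16 03:03 UTC ≤ query < 2020-07-07 23:24 UTC
19·60 + 6 + 480 = 1626 min
1626 = 1·1440 + 186; 186 = 3·60 + 6 → 03:06, 2020-07-07 + 1 day = 2020-07-08
→ 2020-07-08 03:06 DGJ

2020-07-08 03:06 DGJ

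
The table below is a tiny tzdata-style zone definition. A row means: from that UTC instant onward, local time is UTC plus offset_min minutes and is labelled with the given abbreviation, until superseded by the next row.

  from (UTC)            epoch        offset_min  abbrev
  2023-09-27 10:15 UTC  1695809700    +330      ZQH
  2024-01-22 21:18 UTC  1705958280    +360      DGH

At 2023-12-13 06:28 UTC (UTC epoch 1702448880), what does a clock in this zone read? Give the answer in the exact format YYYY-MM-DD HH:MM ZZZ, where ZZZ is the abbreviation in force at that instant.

2023-12-13 11:58 ZQH

Query: 2023-12-13 06:28 UTC
Rule 1/2 (ZQH, +05:30): 2023-09-27 10:15 UTC ≤ query < 2024-01-22 21:18 UTC
6·60 + 28 + 330 = 718 min
718 = 0·1440 + 718; 718 = 11·60 + 58 → 11:58, same day
→ 2023-12-13 11:58 ZQH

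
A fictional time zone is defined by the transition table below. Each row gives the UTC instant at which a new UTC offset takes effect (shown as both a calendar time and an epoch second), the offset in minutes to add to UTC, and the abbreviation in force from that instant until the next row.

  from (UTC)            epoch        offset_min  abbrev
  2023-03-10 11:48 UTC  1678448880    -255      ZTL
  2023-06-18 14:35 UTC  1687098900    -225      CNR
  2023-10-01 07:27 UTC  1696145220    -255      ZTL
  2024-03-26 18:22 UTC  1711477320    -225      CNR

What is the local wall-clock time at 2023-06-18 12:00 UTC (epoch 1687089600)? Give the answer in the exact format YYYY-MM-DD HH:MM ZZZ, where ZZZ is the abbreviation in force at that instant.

Query: 2023-06-18 12:00 UTC
Rule 1/4 (ZTL, -04:15): 2023-03-10 11:48 UTC ≤ query < 2023-06-18 14:35 UTC
12·60 + 0 - 255 = 465 min
465 = 0·1440 + 465; 465 = 7·60 + 45 → 07:45, same day
→ 2023-06-18 07:45 ZTL

2023-06-18 07:45 ZTL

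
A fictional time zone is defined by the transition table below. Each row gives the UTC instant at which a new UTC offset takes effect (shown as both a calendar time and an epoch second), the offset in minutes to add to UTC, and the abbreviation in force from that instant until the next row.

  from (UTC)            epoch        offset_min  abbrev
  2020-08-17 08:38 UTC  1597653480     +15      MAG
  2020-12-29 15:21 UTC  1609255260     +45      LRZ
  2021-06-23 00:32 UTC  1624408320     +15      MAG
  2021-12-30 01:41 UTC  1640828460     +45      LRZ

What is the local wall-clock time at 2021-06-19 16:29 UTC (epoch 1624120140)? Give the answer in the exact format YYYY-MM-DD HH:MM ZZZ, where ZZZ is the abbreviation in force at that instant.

2021-06-19 17:14 LRZ

Query: 2021-06-19 16:29 UTC
Rule 2/4 (LRZ, +00:45): 2020-12-29 15:21 UTC ≤ query < 2021-06-23 00:32 UTC
16·60 + 29 + 45 = 1034 min
1034 = 0·1440 + 1034; 1034 = 17·60 + 14 → 17:14, same day
→ 2021-06-19 17:14 LRZ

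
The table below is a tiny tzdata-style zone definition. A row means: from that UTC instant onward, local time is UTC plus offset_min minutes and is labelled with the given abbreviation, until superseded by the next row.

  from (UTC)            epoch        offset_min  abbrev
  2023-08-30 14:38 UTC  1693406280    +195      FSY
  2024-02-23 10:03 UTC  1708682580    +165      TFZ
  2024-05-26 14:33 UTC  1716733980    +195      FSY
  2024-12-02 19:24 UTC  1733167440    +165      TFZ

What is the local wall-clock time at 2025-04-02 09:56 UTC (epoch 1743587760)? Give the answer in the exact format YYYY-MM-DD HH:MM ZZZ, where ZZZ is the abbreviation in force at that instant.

2025-04-02 12:41 TFZ

Query: 2025-04-02 09:56 UTC
Rule 4/4 (TFZ, +02:45): 2024-12-02 19:24 UTC ≤ query < +∞
9·60 + 56 + 165 = 761 min
761 = 0·1440 + 761; 761 = 12·60 + 41 → 12:41, same day
→ 2025-04-02 12:41 TFZ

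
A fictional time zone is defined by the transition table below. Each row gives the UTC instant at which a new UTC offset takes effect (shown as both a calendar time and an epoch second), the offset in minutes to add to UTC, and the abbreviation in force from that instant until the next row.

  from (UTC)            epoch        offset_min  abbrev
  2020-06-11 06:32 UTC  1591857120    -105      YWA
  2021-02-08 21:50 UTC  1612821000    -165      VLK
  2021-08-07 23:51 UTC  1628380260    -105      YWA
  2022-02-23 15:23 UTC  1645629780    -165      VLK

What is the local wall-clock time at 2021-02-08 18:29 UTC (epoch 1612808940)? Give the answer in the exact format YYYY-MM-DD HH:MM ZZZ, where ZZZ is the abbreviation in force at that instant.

2021-02-08 16:44 YWA

Query: 2021-02-08 18:29 UTC
Rule 1/4 (YWA, -01:45): 2020-06-11 06:32 UTC ≤ query < 2021-02-08 21:50 UTC
18·60 + 29 - 105 = 1004 min
1004 = 0·1440 + 1004; 1004 = 16·60 + 44 → 16:44, same day
→ 2021-02-08 16:44 YWA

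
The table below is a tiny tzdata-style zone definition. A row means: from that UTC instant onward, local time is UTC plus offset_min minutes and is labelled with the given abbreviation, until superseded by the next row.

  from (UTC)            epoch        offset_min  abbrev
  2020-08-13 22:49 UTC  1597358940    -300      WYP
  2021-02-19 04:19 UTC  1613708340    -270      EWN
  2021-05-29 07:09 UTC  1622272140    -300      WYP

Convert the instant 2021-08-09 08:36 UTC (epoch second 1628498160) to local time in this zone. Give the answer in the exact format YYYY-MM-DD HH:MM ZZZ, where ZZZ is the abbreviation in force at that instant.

2021-08-09 03:36 WYP

Query: 2021-08-09 08:36 UTC
Rule 3/3 (WYP, -05:00): 2021-05-29 07:09 UTC ≤ query < +∞
8·60 + 36 - 300 = 216 min
216 = 0·1440 + 216; 216 = 3·60 + 36 → 03:36, same day
→ 2021-08-09 03:36 WYP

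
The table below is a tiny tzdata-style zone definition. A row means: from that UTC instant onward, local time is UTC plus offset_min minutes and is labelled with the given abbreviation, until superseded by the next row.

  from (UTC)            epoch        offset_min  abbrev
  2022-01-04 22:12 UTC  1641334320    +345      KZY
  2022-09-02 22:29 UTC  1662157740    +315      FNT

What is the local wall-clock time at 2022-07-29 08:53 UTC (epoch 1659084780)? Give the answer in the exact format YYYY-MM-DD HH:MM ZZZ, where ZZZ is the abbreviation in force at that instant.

2022-07-29 14:38 KZY

Query: 2022-07-29 08:53 UTC
Rule 1/2 (KZY, +05:45): 2022-01-04 22:12 UTC ≤ query < 2022-09-02 22:29 UTC
8·60 + 53 + 345 = 878 min
878 = 0·1440 + 878; 878 = 14·60 + 38 → 14:38, same day
→ 2022-07-29 14:38 KZY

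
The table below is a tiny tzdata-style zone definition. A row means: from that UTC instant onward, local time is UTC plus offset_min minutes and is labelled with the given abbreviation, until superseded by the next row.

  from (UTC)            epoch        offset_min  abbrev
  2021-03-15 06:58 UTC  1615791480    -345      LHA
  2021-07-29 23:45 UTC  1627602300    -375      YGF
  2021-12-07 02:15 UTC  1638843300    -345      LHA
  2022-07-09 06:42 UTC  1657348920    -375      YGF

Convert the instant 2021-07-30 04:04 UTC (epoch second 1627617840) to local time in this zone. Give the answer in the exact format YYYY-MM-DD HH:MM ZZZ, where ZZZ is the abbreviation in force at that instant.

2021-07-29 21:49 YGF

Query: 2021-07-30 04:04 UTC
Rule 2/4 (YGF, -06:15): 2021-07-29 23:45 UTC ≤ query < 2021-12-07 02:15 UTC
4·60 + 4 - 375 = -131 min
-131 = -1·1440 + 1309; 1309 = 21·60 + 49 → 21:49, 2021-07-30 - 1 day = 2021-07-29
→ 2021-07-29 21:49 YGF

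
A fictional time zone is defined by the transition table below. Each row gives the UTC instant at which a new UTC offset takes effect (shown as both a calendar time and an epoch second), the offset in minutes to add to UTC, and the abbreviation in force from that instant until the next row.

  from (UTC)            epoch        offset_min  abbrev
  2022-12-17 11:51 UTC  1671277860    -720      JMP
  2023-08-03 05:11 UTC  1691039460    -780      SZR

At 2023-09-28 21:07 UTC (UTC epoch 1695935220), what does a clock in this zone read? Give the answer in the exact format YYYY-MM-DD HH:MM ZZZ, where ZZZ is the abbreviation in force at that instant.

2023-09-28 08:07 SZR

Query: 2023-09-28 21:07 UTC
Rule 2/2 (SZR, -13:00): 2023-08-03 05:11 UTC ≤ query < +∞
21·60 + 7 - 780 = 487 min
487 = 0·1440 + 487; 487 = 8·60 + 7 → 08:07, same day
→ 2023-09-28 08:07 SZR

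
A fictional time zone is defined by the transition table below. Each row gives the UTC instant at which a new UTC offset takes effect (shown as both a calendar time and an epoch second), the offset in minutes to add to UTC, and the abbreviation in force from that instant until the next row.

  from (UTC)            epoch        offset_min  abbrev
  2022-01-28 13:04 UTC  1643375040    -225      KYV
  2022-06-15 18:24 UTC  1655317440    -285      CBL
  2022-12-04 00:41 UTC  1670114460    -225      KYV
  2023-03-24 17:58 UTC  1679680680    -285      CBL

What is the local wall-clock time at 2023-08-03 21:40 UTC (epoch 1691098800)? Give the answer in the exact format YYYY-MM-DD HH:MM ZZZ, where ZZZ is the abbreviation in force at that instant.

Query: 2023-08-03 21:40 UTC
Rule 4/4 (CBL, -04:45): 2023-03-24 17:58 UTC ≤ query < +∞
21·60 + 40 - 285 = 1015 min
1015 = 0·1440 + 1015; 1015 = 16·60 + 55 → 16:55, same day
→ 2023-08-03 16:55 CBL

2023-08-03 16:55 CBL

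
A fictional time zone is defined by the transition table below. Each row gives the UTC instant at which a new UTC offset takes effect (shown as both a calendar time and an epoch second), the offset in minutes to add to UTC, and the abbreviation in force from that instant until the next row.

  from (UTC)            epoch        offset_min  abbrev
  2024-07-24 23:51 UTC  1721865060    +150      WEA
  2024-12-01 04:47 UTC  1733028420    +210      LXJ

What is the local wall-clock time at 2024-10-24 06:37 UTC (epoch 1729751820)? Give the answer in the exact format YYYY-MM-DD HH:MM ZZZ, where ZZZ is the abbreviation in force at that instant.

2024-10-24 09:07 WEA

Query: 2024-10-24 06:37 UTC
Rule 1/2 (WEA, +02:30): 2024-07-24 23:51 UTC ≤ query < 2024-12-01 04:47 UTC
6·60 + 37 + 150 = 547 min
547 = 0·1440 + 547; 547 = 9·60 + 7 → 09:07, same day
→ 2024-10-24 09:07 WEA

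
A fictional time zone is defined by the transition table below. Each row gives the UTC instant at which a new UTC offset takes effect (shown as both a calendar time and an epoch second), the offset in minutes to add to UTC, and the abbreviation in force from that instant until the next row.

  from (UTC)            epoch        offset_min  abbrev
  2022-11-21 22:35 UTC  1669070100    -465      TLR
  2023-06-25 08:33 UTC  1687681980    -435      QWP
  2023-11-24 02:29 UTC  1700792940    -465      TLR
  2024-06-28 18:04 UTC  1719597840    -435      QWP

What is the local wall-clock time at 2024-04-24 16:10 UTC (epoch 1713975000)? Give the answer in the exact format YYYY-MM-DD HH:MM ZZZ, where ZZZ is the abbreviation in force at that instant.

Query: 2024-04-24 16:10 UTC
Rule 3/4 (TLR, -07:45): 2023-11-24 02:29 UTC ≤ query < 2024-06-28 18:04 UTC
16·60 + 10 - 465 = 505 min
505 = 0·1440 + 505; 505 = 8·60 + 25 → 08:25, same day
→ 2024-04-24 08:25 TLR

2024-04-24 08:25 TLR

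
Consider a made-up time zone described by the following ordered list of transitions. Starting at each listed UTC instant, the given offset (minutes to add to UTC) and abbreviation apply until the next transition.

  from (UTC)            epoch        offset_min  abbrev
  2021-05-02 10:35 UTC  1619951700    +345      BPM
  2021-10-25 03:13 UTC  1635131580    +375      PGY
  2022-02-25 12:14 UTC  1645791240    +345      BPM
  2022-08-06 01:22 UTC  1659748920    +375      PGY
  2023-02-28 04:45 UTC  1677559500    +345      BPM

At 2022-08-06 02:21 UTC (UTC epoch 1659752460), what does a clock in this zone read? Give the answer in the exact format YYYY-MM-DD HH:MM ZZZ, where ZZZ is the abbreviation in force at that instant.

Query: 2022-08-06 02:21 UTC
Rule 4/5 (PGY, +06:15): 2022-08-06 01:22 UTC ≤ query < 2023-02-28 04:45 UTC
2·60 + 21 + 375 = 516 min
516 = 0·1440 + 516; 516 = 8·60 + 36 → 08:36, same day
→ 2022-08-06 08:36 PGY

2022-08-06 08:36 PGY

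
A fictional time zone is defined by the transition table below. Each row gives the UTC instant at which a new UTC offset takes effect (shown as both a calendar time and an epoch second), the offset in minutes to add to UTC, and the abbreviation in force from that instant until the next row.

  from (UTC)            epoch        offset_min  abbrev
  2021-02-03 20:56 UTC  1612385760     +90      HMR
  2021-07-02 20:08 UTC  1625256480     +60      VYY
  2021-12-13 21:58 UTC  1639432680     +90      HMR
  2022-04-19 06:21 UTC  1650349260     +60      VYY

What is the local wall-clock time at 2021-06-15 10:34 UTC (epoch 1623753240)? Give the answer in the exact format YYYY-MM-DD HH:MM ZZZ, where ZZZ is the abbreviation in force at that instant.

Query: 2021-06-15 10:34 UTC
Rule 1/4 (HMR, +01:30): 2021-02-03 20:56 UTC ≤ query < 2021-07-02 20:08 UTC
10·60 + 34 + 90 = 724 min
724 = 0·1440 + 724; 724 = 12·60 + 4 → 12:04, same day
→ 2021-06-15 12:04 HMR

2021-06-15 12:04 HMR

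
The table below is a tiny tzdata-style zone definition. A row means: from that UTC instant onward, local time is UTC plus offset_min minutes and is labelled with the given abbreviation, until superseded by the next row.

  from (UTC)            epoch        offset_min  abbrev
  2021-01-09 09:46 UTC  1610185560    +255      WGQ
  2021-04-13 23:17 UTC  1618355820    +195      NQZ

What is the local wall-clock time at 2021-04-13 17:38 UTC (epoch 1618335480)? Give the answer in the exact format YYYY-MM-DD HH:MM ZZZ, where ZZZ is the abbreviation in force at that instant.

Query: 2021-04-13 17:38 UTC
Rule 1/2 (WGQ, +04:15): 2021-01-09 09:46 UTC ≤ query < 2021-04-13 23:17 UTC
17·60 + 38 + 255 = 1313 min
1313 = 0·1440 + 1313; 1313 = 21·60 + 53 → 21:53, same day
→ 2021-04-13 21:53 WGQ

2021-04-13 21:53 WGQ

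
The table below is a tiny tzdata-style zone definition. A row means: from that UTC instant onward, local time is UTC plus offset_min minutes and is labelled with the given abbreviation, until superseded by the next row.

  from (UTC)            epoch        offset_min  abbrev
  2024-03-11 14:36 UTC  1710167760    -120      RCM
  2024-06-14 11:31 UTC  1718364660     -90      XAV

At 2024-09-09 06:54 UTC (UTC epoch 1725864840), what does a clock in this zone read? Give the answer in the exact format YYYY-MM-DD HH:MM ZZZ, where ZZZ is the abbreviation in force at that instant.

Query: 2024-09-09 06:54 UTC
Rule 2/2 (XAV, -01:30): 2024-06-14 11:31 UTC ≤ query < +∞
6·60 + 54 - 90 = 324 min
324 = 0·1440 + 324; 324 = 5·60 + 24 → 05:24, same day
→ 2024-09-09 05:24 XAV

2024-09-09 05:24 XAV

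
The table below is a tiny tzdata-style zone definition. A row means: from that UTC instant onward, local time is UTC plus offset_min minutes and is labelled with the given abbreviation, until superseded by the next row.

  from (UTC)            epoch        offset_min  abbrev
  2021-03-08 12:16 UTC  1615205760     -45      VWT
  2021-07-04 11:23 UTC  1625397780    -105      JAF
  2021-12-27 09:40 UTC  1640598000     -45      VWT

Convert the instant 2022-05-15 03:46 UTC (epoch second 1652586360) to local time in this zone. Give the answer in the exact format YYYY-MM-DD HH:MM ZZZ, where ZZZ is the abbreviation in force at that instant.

Query: 2022-05-15 03:46 UTC
Rule 3/3 (VWT, -00:45): 2021-12-27 09:40 UTC ≤ query < +∞
3·60 + 46 - 45 = 181 min
181 = 0·1440 + 181; 181 = 3·60 + 1 → 03:01, same day
→ 2022-05-15 03:01 VWT

2022-05-15 03:01 VWT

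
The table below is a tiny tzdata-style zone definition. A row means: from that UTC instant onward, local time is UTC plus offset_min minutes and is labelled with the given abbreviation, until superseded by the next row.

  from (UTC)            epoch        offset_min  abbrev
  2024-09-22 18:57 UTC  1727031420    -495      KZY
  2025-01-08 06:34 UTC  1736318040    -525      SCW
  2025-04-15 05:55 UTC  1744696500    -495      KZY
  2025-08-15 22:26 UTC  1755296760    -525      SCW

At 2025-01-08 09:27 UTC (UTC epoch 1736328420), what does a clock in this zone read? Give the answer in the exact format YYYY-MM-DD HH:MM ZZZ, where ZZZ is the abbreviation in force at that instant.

2025-01-08 00:42 SCW

Query: 2025-01-08 09:27 UTC
Rule 2/4 (SCW, -08:45): 2025-01-08 06:34 UTC ≤ query < 2025-04-15 05:55 UTC
9·60 + 27 - 525 = 42 min
42 = 0·1440 + 42; 42 = 0·60 + 42 → 00:42, same day
→ 2025-01-08 00:42 SCW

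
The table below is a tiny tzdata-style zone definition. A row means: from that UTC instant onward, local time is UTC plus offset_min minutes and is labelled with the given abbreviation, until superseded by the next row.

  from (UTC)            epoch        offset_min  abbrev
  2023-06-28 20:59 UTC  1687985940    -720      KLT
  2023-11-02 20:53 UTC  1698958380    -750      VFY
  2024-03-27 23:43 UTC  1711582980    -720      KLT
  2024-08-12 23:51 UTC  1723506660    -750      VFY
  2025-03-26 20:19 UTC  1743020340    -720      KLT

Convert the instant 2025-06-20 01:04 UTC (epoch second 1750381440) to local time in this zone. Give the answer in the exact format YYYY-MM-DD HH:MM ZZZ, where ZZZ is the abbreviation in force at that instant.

2025-06-19 13:04 KLT

Query: 2025-06-20 01:04 UTC
Rule 5/5 (KLT, -12:00): 2025-03-26 20:19 UTC ≤ query < +∞
1·60 + 4 - 720 = -656 min
-656 = -1·1440 + 784; 784 = 13·60 + 4 → 13:04, 2025-06-20 - 1 day = 2025-06-19
→ 2025-06-19 13:04 KLT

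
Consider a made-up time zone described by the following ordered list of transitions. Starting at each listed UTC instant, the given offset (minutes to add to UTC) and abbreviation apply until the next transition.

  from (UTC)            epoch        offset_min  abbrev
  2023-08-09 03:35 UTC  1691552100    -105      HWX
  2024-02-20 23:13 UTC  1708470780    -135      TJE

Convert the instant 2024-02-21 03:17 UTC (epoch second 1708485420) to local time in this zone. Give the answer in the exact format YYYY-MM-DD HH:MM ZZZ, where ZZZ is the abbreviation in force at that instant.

2024-02-21 01:02 TJE

Query: 2024-02-21 03:17 UTC
Rule 2/2 (TJE, -02:15): 2024-02-20 23:13 UTC ≤ query < +∞
3·60 + 17 - 135 = 62 min
62 = 0·1440 + 62; 62 = 1·60 + 2 → 01:02, same day
→ 2024-02-21 01:02 TJE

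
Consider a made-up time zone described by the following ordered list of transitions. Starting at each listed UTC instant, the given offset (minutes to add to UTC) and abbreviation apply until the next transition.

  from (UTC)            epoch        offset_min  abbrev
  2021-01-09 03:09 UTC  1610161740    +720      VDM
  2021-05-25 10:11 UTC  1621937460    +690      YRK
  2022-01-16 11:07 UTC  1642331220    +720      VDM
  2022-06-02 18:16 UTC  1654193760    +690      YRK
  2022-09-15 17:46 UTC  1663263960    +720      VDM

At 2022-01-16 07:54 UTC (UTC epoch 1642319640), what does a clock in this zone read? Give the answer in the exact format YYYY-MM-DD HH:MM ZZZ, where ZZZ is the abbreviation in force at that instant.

Query: 2022-01-16 07:54 UTC
Rule 2/5 (YRK, +11:30): 2021-05-25 10:11 UTC ≤ query < 2022-01-16 11:07 UTC
7·60 + 54 + 690 = 1164 min
1164 = 0·1440 + 1164; 1164 = 19·60 + 24 → 19:24, same day
→ 2022-01-16 19:24 YRK

2022-01-16 19:24 YRK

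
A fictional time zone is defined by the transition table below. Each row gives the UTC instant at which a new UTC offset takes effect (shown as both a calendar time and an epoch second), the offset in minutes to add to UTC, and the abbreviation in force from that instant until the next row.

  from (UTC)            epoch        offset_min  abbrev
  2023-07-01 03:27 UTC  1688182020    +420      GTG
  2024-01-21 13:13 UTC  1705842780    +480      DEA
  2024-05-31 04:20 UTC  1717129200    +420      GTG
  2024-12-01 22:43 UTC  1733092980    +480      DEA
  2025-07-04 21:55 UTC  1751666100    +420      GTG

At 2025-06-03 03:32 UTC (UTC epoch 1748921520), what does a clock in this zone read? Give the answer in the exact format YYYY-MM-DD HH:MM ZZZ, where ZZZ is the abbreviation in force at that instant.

Query: 2025-06-03 03:32 UTC
Rule 4/5 (DEA, +08:00): 2024-12-01 22:43 UTC ≤ query < 2025-07-04 21:55 UTC
3·60 + 32 + 480 = 692 min
692 = 0·1440 + 692; 692 = 11·60 + 32 → 11:32, same day
→ 2025-06-03 11:32 DEA

2025-06-03 11:32 DEA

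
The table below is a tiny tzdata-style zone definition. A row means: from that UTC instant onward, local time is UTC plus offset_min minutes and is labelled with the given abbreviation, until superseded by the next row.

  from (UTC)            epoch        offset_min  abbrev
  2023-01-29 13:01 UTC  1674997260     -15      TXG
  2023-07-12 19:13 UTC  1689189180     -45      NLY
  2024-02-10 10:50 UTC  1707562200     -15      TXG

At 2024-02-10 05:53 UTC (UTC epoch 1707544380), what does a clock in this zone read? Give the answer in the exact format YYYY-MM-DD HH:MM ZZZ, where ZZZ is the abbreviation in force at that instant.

2024-02-10 05:08 NLY

Query: 2024-02-10 05:53 UTC
Rule 2/3 (NLY, -00:45): 2023-07-12 19:13 UTC ≤ query < 2024-02-10 10:50 UTC
5·60 + 53 - 45 = 308 min
308 = 0·1440 + 308; 308 = 5·60 + 8 → 05:08, same day
→ 2024-02-10 05:08 NLY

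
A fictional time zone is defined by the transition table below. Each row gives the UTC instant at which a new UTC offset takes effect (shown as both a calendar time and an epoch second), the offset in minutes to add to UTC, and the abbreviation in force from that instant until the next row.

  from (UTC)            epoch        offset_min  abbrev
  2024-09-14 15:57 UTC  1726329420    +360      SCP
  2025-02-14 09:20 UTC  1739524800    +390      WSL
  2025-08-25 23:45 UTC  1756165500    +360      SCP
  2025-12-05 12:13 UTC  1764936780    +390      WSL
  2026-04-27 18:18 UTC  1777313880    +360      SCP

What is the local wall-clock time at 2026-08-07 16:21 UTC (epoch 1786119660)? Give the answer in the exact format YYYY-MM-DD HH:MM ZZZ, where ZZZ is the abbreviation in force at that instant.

2026-08-07 22:21 SCP

Query: 2026-08-07 16:21 UTC
Rule 5/5 (SCP, +06:00): 2026-04-27 18:18 UTC ≤ query < +∞
16·60 + 21 + 360 = 1341 min
1341 = 0·1440 + 1341; 1341 = 22·60 + 21 → 22:21, same day
→ 2026-08-07 22:21 SCP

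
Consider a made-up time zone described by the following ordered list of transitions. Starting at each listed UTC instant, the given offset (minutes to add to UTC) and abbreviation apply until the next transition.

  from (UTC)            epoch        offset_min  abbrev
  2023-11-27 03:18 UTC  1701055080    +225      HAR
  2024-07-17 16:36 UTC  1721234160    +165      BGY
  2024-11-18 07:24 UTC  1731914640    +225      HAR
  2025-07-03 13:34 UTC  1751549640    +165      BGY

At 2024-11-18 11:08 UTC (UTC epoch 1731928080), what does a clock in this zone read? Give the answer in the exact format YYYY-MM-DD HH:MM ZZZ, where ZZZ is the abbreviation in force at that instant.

Query: 2024-11-18 11:08 UTC
Rule 3/4 (HAR, +03:45): 2024-11-18 07:24 UTC ≤ query < 2025-07-03 13:34 UTC
11·60 + 8 + 225 = 893 min
893 = 0·1440 + 893; 893 = 14·60 + 53 → 14:53, same day
→ 2024-11-18 14:53 HAR

2024-11-18 14:53 HAR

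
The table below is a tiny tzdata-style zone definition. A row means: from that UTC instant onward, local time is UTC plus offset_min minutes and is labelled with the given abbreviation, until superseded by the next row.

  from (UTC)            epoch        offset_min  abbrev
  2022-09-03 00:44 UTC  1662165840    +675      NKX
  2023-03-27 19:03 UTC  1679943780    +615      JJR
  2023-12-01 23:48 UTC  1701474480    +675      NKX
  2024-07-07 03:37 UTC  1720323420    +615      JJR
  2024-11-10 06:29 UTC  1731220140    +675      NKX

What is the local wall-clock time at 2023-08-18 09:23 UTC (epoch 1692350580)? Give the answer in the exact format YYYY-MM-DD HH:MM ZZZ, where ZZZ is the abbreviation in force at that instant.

2023-08-18 19:38 JJR

Query: 2023-08-18 09:23 UTC
Rule 2/5 (JJR, +10:15): 2023-03-27 19:03 UTC ≤ query < 2023-12-01 23:48 UTC
9·60 + 23 + 615 = 1178 min
1178 = 0·1440 + 1178; 1178 = 19·60 + 38 → 19:38, same day
→ 2023-08-18 19:38 JJR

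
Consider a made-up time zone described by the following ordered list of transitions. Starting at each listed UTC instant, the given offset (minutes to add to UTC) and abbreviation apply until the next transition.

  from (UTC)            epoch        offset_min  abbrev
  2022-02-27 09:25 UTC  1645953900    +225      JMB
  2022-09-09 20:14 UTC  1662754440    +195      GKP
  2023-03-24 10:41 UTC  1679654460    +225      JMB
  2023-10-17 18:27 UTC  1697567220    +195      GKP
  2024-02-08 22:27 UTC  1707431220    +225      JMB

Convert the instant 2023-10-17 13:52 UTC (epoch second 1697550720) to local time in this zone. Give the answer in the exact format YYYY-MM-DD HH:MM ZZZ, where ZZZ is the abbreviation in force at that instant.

2023-10-17 17:37 JMB

Query: 2023-10-17 13:52 UTC
Rule 3/5 (JMB, +03:45): 2023-03-24 10:41 UTC ≤ query < 2023-10-17 18:27 UTC
13·60 + 52 + 225 = 1057 min
1057 = 0·1440 + 1057; 1057 = 17·60 + 37 → 17:37, same day
→ 2023-10-17 17:37 JMB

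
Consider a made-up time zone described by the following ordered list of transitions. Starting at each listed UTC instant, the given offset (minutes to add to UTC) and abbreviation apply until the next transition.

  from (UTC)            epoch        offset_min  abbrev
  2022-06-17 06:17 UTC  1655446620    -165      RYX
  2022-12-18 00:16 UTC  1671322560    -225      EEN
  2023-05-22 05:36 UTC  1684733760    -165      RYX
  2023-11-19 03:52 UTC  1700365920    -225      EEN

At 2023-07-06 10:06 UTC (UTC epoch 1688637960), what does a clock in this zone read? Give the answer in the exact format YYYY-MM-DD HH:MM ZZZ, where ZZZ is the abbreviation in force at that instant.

Query: 2023-07-06 10:06 UTC
Rule 3/4 (RYX, -02:45): 2023-05-22 05:36 UTC ≤ query < 2023-11-19 03:52 UTC
10·60 + 6 - 165 = 441 min
441 = 0·1440 + 441; 441 = 7·60 + 21 → 07:21, same day
→ 2023-07-06 07:21 RYX

2023-07-06 07:21 RYX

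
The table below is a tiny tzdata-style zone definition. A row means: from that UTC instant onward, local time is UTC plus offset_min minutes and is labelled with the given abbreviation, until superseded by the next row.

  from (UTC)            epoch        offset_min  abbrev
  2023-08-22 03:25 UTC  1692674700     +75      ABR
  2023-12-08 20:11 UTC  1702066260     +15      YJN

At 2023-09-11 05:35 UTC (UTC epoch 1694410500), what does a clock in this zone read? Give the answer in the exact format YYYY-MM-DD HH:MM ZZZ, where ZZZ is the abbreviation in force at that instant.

2023-09-11 06:50 ABR

Query: 2023-09-11 05:35 UTC
Rule 1/2 (ABR, +01:15): 2023-08-22 03:25 UTC ≤ query < 2023-12-08 20:11 UTC
5·60 + 35 + 75 = 410 min
410 = 0·1440 + 410; 410 = 6·60 + 50 → 06:50, same day
→ 2023-09-11 06:50 ABR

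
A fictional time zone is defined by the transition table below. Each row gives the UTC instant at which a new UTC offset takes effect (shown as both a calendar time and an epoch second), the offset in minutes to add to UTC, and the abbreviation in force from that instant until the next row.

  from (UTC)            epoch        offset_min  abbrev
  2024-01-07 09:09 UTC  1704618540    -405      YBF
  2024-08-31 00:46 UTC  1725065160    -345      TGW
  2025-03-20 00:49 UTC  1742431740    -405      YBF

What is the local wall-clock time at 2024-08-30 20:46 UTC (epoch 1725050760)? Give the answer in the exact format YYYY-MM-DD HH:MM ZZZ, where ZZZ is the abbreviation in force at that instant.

2024-08-30 14:01 YBF

Query: 2024-08-30 20:46 UTC
Rule 1/3 (YBF, -06:45): 2024-01-07 09:09 UTC ≤ query < 2024-08-31 00:46 UTC
20·60 + 46 - 405 = 841 min
841 = 0·1440 + 841; 841 = 14·60 + 1 → 14:01, same day
→ 2024-08-30 14:01 YBF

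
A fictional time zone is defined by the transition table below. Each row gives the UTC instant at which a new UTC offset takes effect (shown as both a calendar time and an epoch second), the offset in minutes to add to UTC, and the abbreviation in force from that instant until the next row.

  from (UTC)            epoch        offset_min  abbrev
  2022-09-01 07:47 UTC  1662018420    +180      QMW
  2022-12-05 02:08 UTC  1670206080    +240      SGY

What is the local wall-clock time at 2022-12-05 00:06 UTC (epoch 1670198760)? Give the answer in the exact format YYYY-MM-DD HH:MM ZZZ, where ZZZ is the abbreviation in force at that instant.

Query: 2022-12-05 00:06 UTC
Rule 1/2 (QMW, +03:00): 2022-09-01 07:47 UTC ≤ query < 2022-12-05 02:08 UTC
0·60 + 6 + 180 = 186 min
186 = 0·1440 + 186; 186 = 3·60 + 6 → 03:06, same day
→ 2022-12-05 03:06 QMW

2022-12-05 03:06 QMW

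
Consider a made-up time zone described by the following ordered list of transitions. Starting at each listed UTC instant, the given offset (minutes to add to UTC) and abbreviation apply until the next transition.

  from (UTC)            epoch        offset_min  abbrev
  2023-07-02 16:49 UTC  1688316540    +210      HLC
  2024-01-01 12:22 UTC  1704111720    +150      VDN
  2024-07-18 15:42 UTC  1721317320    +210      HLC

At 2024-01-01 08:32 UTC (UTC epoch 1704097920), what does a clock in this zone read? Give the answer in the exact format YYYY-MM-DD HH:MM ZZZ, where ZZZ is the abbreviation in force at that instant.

Query: 2024-01-01 08:32 UTC
Rule 1/3 (HLC, +03:30): 2023-07-02 16:49 UTC ≤ query < 2024-01-01 12:22 UTC
8·60 + 32 + 210 = 722 min
722 = 0·1440 + 722; 722 = 12·60 + 2 → 12:02, same day
→ 2024-01-01 12:02 HLC

2024-01-01 12:02 HLC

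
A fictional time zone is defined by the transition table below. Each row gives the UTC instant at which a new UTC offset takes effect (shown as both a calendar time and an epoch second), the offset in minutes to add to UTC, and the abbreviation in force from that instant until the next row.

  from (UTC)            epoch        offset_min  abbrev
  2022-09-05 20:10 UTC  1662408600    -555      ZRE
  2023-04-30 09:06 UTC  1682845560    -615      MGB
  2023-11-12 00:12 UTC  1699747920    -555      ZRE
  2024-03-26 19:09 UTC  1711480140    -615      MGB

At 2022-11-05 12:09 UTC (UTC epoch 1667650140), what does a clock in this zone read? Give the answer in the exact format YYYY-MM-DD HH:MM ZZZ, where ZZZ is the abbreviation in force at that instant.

2022-11-05 02:54 ZRE

Query: 2022-11-05 12:09 UTC
Rule 1/4 (ZRE, -09:15): 2022-09-05 20:10 UTC ≤ query < 2023-04-30 09:06 UTC
12·60 + 9 - 555 = 174 min
174 = 0·1440 + 174; 174 = 2·60 + 54 → 02:54, same day
→ 2022-11-05 02:54 ZRE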